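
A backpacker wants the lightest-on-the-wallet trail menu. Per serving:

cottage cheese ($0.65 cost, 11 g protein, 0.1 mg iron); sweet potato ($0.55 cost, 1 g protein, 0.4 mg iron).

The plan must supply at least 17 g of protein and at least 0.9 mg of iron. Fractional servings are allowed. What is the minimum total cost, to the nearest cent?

$1.94

For a min-cost LP with two ≥-constraints, a basic feasible solution has at most two positive variables.
cottage cheese only: max(17/11, 0.9/0.1) = 9 servings → $5.85.
sweet potato only: max(17/1, 0.9/0.4) = 17 servings → $9.35.
cottage cheese + sweet potato with both tight: 1.372 servings and 1.907 servings → $1.94.
The minimum over all feasible corners is $1.94.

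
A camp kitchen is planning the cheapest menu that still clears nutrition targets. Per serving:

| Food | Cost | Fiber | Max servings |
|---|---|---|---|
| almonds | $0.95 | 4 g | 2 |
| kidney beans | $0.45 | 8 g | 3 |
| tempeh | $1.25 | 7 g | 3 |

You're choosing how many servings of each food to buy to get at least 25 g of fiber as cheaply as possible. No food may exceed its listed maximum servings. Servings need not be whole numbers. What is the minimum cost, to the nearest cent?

Cost per g of fiber: kidney beans $0.0563, tempeh $0.1786, almonds $0.2375.
Take 3 servings of kidney beans: +24.0 g fiber for $1.35 (total $1.35, still need 1.0 g).
Take 0.1429 servings of tempeh: +1.0 g fiber for $0.18 (total $1.53, still need 0.0 g).
Greedy by cheapest-per-g is optimal for a single linear constraint, so the minimum cost is $1.53.

$1.53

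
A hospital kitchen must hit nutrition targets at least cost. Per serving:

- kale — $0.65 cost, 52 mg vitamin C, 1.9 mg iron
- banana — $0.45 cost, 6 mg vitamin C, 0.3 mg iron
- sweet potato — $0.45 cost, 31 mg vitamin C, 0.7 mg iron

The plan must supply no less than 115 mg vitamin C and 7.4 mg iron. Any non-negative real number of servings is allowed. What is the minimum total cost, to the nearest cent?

$2.53

kale only: max(115/52, 7.4/1.9) = 3.895 servings → $2.53.
banana only: max(115/6, 7.4/0.3) = 24.67 servings → $11.10.
sweet potato only: max(115/31, 7.4/0.7) = 10.57 servings → $4.76.
kale + banana with both targets exact would need a negative amount; discard.
kale + sweet potato with both targets exact would need a negative amount; discard.
banana + sweet potato with both targets exact would need a negative amount; discard.
The minimum over all feasible corners is $2.53.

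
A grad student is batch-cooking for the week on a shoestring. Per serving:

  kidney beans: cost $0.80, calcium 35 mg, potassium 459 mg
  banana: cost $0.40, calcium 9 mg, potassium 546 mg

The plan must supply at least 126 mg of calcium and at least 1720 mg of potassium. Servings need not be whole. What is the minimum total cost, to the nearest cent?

The cheapest plan sits at a corner of the feasible region — with two constraints it uses at most two foods.
kidney beans only: max(126/35, 1720/459) = 3.747 servings → $3.00.
banana only: max(126/9, 1720/546) = 14 servings → $5.60.
kidney beans + banana with both tight: 3.559 servings and 0.158 servings → $2.91.
The minimum over all feasible corners is $2.91.

$2.91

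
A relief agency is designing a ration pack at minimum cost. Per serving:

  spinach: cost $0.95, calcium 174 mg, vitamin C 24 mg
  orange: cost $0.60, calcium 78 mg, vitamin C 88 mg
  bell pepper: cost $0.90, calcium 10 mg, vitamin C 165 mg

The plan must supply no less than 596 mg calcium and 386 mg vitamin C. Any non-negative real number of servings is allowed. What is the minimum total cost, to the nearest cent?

This is a tiny linear program; its minimum lies at a vertex of the feasible set. List the vertices and price them.
spinach only: max(596/174, 386/24) = 16.08 servings → $15.28.
orange only: max(596/78, 386/88) = 7.641 servings → $4.58.
bell pepper only: max(596/10, 386/165) = 59.6 servings → $53.64.
spinach + orange with both tight: 1.662 servings and 3.933 servings → $3.94.
spinach + bell pepper with both tight: 3.319 servings and 1.857 servings → $4.82.
orange + bell pepper: intersection lies outside the first quadrant.
So the least-cost plan costs $3.94.

$3.94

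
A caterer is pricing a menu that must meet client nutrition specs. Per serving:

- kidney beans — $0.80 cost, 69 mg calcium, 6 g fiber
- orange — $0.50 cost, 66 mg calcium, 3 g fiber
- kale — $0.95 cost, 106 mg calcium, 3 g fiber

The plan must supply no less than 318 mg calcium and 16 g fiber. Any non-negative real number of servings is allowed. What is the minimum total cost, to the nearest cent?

A basic optimal solution has at most two foods positive. Try each food alone and each pair with both targets met exactly.
kidney beans only: max(318/69, 16/6) = 4.609 servings → $3.69.
orange only: max(318/66, 16/3) = 5.333 servings → $2.67.
kale only: max(318/106, 16/3) = 5.333 servings → $5.07.
kidney beans + orange with both tight: 0.5397 servings and 4.254 servings → $2.56.
kidney beans + kale with both tight: 1.73 servings and 1.874 servings → $3.16.
orange + kale: the both-tight solution has a negative serving — not a feasible corner.
Cheapest feasible corner: $2.56.

$2.56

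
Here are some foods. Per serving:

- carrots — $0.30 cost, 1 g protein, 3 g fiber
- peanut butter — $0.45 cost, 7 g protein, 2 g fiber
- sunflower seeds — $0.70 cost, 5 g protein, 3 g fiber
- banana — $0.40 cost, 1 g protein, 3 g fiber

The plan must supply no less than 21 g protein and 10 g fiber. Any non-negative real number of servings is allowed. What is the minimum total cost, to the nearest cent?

carrots only: max(21/1, 10/3) = 21 servings → $6.30.
peanut butter only: max(21/7, 10/2) = 5 servings → $2.25.
sunflower seeds only: max(21/5, 10/3) = 4.2 servings → $2.94.
banana only: max(21/1, 10/3) = 21 servings → $8.40.
carrots + peanut butter with both tight: 1.474 servings and 2.789 servings → $1.70.
carrots + sunflower seeds: intersection lies outside the first quadrant.
carrots + banana (both tight): parallel constraints — no distinct corner.
peanut butter + sunflower seeds with both tight: 1.182 servings and 2.545 servings → $2.31.
peanut butter + banana with both tight: 2.789 servings and 1.474 servings → $1.84.
sunflower seeds + banana: the both-tight solution has a negative serving — not a feasible corner.
So the least-cost plan costs $1.70.

$1.70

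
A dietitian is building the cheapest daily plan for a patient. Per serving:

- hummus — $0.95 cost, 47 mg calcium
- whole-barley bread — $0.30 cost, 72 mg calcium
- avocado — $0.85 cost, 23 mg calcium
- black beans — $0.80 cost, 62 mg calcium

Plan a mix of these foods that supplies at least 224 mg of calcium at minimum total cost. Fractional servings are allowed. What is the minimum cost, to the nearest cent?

Cost per mg of calcium: whole-barley bread $0.0042, black beans $0.0129, hummus $0.0202, avocado $0.0370.
With no serving limits, use only whole-barley bread: 224 mg / 72 mg = 3.111 servings × $0.30 = $0.93.

$0.93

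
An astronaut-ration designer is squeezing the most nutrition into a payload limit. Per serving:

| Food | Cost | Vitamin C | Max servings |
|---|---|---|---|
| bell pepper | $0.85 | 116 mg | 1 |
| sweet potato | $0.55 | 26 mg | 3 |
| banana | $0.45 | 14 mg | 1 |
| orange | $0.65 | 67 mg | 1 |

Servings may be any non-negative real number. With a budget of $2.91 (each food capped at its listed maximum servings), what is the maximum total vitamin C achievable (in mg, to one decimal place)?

249.7 mg

Vitamin C per dollar: bell pepper 136.5, orange 103.1, sweet potato 47.27, banana 31.11.
Take 1 serving of bell pepper: spends $0.85, +116.0 mg vitamin C (running total 116.0 mg).
Take 1 serving of orange: spends $0.65, +67.0 mg vitamin C (running total 183.0 mg).
Take 2.564 servings of sweet potato: spends $1.41, +66.7 mg vitamin C (running total 249.7 mg).
Greedy by best ratio exhausts the cost allowance optimally: 249.7 mg.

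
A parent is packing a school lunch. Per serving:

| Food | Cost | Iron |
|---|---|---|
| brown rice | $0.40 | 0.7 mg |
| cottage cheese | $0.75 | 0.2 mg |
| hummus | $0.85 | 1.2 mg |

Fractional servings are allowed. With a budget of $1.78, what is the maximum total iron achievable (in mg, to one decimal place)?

Iron per dollar: brown rice 1.75, hummus 1.412, cottage cheese 0.2667.
With no serving limits, spend the whole cost allowance on brown rice: $1.78 / $0.40 × 0.7 mg = 3.1 mg.

3.1 mg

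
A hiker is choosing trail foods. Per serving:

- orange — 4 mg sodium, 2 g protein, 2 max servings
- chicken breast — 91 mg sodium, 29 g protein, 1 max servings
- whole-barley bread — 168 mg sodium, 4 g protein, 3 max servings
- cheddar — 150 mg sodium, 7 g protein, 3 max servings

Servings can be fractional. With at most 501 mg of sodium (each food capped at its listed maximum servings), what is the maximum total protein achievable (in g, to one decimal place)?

Protein per mg sodium: orange 0.5, chicken breast 0.3187, cheddar 0.04667, whole-barley bread 0.02381.
Take 2 servings of orange: uses 8 mg sodium, +4.0 g protein (running total 4.0 g).
Take 1 serving of chicken breast: uses 91 mg sodium, +29.0 g protein (running total 33.0 g).
Take 2.68 servings of cheddar: uses 402 mg sodium, +18.8 g protein (running total 51.8 g).
Filling greedily by protein-per-mg sodium is optimal for one linear limit, giving 51.8 g.

51.8 g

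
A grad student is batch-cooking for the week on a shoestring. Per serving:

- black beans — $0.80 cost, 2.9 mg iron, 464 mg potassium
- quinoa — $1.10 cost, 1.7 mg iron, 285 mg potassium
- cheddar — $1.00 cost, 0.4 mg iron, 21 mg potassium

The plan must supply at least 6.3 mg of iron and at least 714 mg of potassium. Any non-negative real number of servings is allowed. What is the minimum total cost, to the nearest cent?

$1.74

An LP optimum is at a vertex; with two nutrient constraints at most two foods are used. Check each candidate.
black beans only: max(6.3/2.9, 714/464) = 2.172 servings → $1.74.
quinoa only: max(6.3/1.7, 714/285) = 3.706 servings → $4.08.
cheddar only: max(6.3/0.4, 714/21) = 34 servings → $34.00.
black beans + quinoa: the both-tight solution has a negative serving — not a feasible corner.
black beans + cheddar with both tight: 1.229 servings and 6.837 servings → $7.82.
quinoa + cheddar with both tight: 1.958 servings and 7.429 servings → $9.58.
Cheapest feasible corner: $1.74.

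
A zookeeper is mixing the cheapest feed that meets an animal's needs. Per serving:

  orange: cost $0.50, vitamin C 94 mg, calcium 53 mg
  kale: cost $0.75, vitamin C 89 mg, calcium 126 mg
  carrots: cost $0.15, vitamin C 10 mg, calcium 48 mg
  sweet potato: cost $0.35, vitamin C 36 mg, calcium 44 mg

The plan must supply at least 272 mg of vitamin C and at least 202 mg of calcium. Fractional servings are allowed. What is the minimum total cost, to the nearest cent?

Compare the cost at each extreme point of the feasible region.
orange only: max(272/94, 202/53) = 3.811 servings → $1.91.
kale only: max(272/89, 202/126) = 3.056 servings → $2.29.
carrots only: max(272/10, 202/48) = 27.2 servings → $4.08.
sweet potato only: max(272/36, 202/44) = 7.556 servings → $2.64.
orange + kale with both tight: 2.286 servings and 0.6415 servings → $1.62.
orange + carrots with both tight: 2.771 servings and 1.148 servings → $1.56.
orange + sweet potato with both tight: 2.108 servings and 2.052 servings → $1.77.
kale + carrots: intersection lies outside the first quadrant.
kale + sweet potato: the both-tight solution has a negative serving — not a feasible corner.
carrots + sweet potato: the both-tight solution has a negative serving — not a feasible corner.
Cheapest feasible corner: $1.56.

$1.56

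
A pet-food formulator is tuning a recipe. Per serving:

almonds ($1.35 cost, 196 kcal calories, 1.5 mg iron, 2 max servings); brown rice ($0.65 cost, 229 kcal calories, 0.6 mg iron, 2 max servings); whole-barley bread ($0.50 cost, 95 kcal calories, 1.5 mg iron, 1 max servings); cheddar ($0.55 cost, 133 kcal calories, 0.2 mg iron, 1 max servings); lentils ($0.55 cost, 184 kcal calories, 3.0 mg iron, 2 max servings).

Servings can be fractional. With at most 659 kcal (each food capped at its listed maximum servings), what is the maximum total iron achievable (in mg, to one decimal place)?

Iron per kcal: lentils 0.0163, whole-barley bread 0.01579, almonds 0.007653, brown rice 0.00262, cheddar 0.001504.
Take 2 servings of lentils: uses 368 kcal, +6.0 mg iron (running total 6.0 mg).
Take 1 serving of whole-barley bread: uses 95 kcal, +1.5 mg iron (running total 7.5 mg).
Take 1 serving of almonds: uses 196 kcal, +1.5 mg iron (running total 9.0 mg).
Filling greedily by iron-per-kcal is optimal for one linear limit, giving 9.0 mg.

9.0 mg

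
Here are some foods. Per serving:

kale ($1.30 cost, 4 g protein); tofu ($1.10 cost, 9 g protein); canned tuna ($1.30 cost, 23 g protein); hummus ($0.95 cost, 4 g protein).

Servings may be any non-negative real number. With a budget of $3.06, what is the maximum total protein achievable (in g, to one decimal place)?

54.1 g

Protein per dollar: canned tuna 17.69, tofu 8.182, hummus 4.211, kale 3.077.
With no serving limits, spend the whole cost allowance on canned tuna: $3.06 / $1.30 × 23 g = 54.1 g.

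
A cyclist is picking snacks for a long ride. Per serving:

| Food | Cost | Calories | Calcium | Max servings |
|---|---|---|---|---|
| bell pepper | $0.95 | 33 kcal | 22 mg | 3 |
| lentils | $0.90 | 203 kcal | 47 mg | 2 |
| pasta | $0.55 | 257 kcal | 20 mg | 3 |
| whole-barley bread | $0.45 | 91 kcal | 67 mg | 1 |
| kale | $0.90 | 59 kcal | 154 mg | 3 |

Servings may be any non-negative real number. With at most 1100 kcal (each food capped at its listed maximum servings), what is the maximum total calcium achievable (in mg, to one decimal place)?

Calcium per kcal: kale 2.61, whole-barley bread 0.7363, bell pepper 0.6667, lentils 0.2315, pasta 0.07782.
Take 3 servings of kale: uses 177 kcal, +462.0 mg calcium (running total 462.0 mg).
Take 1 serving of whole-barley bread: uses 91 kcal, +67.0 mg calcium (running total 529.0 mg).
Take 3 servings of bell pepper: uses 99 kcal, +66.0 mg calcium (running total 595.0 mg).
Take 2 servings of lentils: uses 406 kcal, +94.0 mg calcium (running total 689.0 mg).
Take 1.272 servings of pasta: uses 327 kcal, +25.4 mg calcium (running total 714.4 mg).
Greedy by best ratio exhausts the calories allowance optimally: 714.4 mg.

714.4 mg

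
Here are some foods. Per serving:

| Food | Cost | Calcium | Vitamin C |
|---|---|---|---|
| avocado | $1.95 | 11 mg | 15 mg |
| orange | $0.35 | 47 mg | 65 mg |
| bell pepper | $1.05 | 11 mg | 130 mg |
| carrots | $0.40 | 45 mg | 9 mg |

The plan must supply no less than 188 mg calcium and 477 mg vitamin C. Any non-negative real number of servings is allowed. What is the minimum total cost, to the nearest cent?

$2.57

An LP optimum is at a vertex; with two nutrient constraints at most two foods are used. Check each candidate.
avocado only: max(188/11, 477/15) = 31.8 servings → $62.01.
orange only: max(188/47, 477/65) = 7.338 servings → $2.57.
bell pepper only: max(188/11, 477/130) = 17.09 servings → $17.95.
carrots only: max(188/45, 477/9) = 53 servings → $21.20.
avocado + orange: intersection lies outside the first quadrant.
avocado + bell pepper with both tight: 15.17 servings and 1.919 servings → $31.60.
avocado + carrots: intersection lies outside the first quadrant.
orange + bell pepper with both tight: 3.558 servings and 1.89 servings → $3.23.
orange + carrots: intersection lies outside the first quadrant.
bell pepper + carrots with both tight: 3.438 servings and 3.337 servings → $4.95.
Cheapest feasible corner: $2.57.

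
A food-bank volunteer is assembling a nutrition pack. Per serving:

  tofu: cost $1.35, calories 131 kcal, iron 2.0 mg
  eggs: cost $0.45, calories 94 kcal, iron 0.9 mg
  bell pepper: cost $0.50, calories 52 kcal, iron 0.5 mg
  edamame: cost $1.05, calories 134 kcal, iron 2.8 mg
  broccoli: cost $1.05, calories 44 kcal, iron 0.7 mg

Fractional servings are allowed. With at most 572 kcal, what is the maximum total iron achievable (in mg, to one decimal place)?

Iron per kcal: edamame 0.0209, broccoli 0.01591, tofu 0.01527, bell pepper 0.009615, eggs 0.009574.
With no serving limits, spend the whole calories allowance on edamame: 572 kcal / 134 kcal × 2.8 mg = 12.0 mg.

12.0 mg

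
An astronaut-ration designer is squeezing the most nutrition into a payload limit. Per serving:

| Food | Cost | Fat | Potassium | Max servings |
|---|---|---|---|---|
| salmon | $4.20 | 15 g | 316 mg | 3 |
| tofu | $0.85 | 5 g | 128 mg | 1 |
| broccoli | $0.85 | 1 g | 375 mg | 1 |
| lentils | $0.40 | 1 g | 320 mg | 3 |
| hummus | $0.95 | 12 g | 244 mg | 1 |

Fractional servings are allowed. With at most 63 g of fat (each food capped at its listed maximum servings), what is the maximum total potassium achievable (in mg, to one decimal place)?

Potassium per g fat: broccoli 375, lentils 320, tofu 25.6, salmon 21.07, hummus 20.33.
Take 1 serving of broccoli: uses 1 g fat, +375.0 mg potassium (running total 375.0 mg).
Take 3 servings of lentils: uses 3 g fat, +960.0 mg potassium (running total 1335.0 mg).
Take 1 serving of tofu: uses 5 g fat, +128.0 mg potassium (running total 1463.0 mg).
Take 3 servings of salmon: uses 45 g fat, +948.0 mg potassium (running total 2411.0 mg).
Take 0.75 servings of hummus: uses 9 g fat, +183.0 mg potassium (running total 2594.0 mg).
Filling greedily by potassium-per-g fat is optimal for one linear limit, giving 2594.0 mg.

2594.0 mg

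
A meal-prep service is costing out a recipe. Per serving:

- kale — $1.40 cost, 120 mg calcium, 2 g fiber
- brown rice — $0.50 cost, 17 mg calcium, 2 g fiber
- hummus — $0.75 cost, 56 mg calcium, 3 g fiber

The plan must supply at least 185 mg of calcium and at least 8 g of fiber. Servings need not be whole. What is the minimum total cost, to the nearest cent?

The cheapest plan sits at a corner of the feasible region — with two constraints it uses at most two foods.
kale only: max(185/120, 8/2) = 4 servings → $5.60.
brown rice only: max(185/17, 8/2) = 10.88 servings → $5.44.
hummus only: max(185/56, 8/3) = 3.304 servings → $2.48.
kale + brown rice with both tight: 1.136 servings and 2.864 servings → $3.02.
kale + hummus with both tight: 0.4315 servings and 2.379 servings → $2.39.
brown rice + hummus: the both-tight solution has a negative serving — not a feasible corner.
The minimum over all feasible corners is $2.39.

$2.39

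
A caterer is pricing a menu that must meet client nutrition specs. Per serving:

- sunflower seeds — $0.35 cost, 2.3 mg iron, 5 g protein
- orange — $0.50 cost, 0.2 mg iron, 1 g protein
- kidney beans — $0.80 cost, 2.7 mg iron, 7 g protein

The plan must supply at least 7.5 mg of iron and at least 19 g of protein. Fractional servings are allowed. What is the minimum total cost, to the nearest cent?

Check every corner: each single food scaled to meet both minima, and each pair solved so both constraints bind.
sunflower seeds only: max(7.5/2.3, 19/5) = 3.8 servings → $1.33.
orange only: max(7.5/0.2, 19/1) = 37.5 servings → $18.75.
kidney beans only: max(7.5/2.7, 19/7) = 2.778 servings → $2.22.
sunflower seeds + orange with both tight: 2.846 servings and 4.769 servings → $3.38.
sunflower seeds + kidney beans with both tight: 0.4615 servings and 2.385 servings → $2.07.
orange + kidney beans: the both-tight solution has a negative serving — not a feasible corner.
So the least-cost plan costs $1.33.

$1.33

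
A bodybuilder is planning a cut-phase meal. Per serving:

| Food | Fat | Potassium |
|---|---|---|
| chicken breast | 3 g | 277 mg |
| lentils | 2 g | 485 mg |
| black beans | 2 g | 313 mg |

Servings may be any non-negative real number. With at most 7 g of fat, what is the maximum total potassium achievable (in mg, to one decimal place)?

1697.5 mg

Potassium per g fat: lentils 242.5, black beans 156.5, chicken breast 92.33.
With no serving limits, spend the whole fat allowance on lentils: 7 g / 2 g × 485 mg = 1697.5 mg.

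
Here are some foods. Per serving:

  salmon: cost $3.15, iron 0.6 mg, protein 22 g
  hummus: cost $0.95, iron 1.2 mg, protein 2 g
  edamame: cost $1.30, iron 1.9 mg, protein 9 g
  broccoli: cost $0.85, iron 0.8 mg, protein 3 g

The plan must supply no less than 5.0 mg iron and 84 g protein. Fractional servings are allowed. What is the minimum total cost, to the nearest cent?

Minimising a linear cost over {iron ≥ 5.0, protein ≥ 84, servings ≥ 0} — the optimum is at a vertex, using one or two foods.
salmon only: max(5.0/0.6, 84/22) = 8.333 servings → $26.25.
hummus only: max(5.0/1.2, 84/2) = 42 servings → $39.90.
edamame only: max(5.0/1.9, 84/9) = 9.333 servings → $12.13.
broccoli only: max(5.0/0.8, 84/3) = 28 servings → $23.80.
salmon + hummus with both tight: 3.603 servings and 2.365 servings → $13.60.
salmon + edamame with both tight: 3.148 servings and 1.637 servings → $12.05.
salmon + broccoli with both tight: 3.304 servings and 3.772 servings → $13.61.
hummus + edamame with both targets exact would need a negative amount; discard.
hummus + broccoli: intersection lies outside the first quadrant.
edamame + broccoli: the both-tight solution has a negative serving — not a feasible corner.
The minimum over all feasible corners is $12.05.

$12.05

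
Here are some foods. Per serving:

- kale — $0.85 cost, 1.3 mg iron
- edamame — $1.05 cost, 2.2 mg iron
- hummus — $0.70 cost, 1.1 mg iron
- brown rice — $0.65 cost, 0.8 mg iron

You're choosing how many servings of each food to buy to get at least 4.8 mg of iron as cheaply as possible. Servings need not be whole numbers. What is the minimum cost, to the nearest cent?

$2.29

Cost per mg of iron: edamame $0.4773, hummus $0.6364, kale $0.6538, brown rice $0.8125.
With no serving limits, use only edamame: 4.8 mg / 2.2 mg = 2.182 servings × $1.05 = $2.29.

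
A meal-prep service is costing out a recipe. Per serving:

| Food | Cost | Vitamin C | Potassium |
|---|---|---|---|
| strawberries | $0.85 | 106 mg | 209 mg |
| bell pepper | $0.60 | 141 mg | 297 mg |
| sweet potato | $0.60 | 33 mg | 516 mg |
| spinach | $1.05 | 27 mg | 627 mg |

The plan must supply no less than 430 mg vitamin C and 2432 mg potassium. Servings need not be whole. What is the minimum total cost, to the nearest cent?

$3.40

Compare the cost at each extreme point of the feasible region.
strawberries only: max(430/106, 2432/209) = 11.64 servings → $9.89.
bell pepper only: max(430/141, 2432/297) = 8.189 servings → $4.91.
sweet potato only: max(430/33, 2432/516) = 13.03 servings → $7.82.
spinach only: max(430/27, 2432/627) = 15.93 servings → $16.72.
strawberries + bell pepper: the both-tight solution has a negative serving — not a feasible corner.
strawberries + sweet potato with both tight: 2.963 servings and 3.513 servings → $4.63.
strawberries + spinach with both tight: 3.353 servings and 2.761 servings → $5.75.
bell pepper + sweet potato with both tight: 2.25 servings and 3.418 servings → $3.40.
bell pepper + spinach with both tight: 2.537 servings and 2.677 servings → $4.33.
sweet potato + spinach: intersection lies outside the first quadrant.
So the least-cost plan costs $3.40.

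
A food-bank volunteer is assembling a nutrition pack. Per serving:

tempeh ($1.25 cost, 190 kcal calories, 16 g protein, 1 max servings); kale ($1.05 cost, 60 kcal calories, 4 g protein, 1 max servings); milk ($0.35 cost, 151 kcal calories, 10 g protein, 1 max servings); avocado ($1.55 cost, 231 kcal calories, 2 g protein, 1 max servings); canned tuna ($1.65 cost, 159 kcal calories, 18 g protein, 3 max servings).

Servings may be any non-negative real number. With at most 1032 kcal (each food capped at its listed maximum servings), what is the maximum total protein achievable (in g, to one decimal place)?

Protein per kcal: canned tuna 0.1132, tempeh 0.08421, kale 0.06667, milk 0.06623, avocado 0.008658.
Take 3 servings of canned tuna: uses 477 kcal, +54.0 g protein (running total 54.0 g).
Take 1 serving of tempeh: uses 190 kcal, +16.0 g protein (running total 70.0 g).
Take 1 serving of kale: uses 60 kcal, +4.0 g protein (running total 74.0 g).
Take 1 serving of milk: uses 151 kcal, +10.0 g protein (running total 84.0 g).
Take 0.6667 servings of avocado: uses 154 kcal, +1.3 g protein (running total 85.3 g).
Filling greedily by protein-per-kcal is optimal for one linear limit, giving 85.3 g.

85.3 g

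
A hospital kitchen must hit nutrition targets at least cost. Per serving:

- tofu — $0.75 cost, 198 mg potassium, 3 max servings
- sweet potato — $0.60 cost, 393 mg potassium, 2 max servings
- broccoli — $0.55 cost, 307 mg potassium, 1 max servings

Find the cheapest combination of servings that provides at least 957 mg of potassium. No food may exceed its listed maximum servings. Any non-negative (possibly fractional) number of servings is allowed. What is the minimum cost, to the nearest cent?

Cost per mg of potassium: sweet potato $0.0015, broccoli $0.0018, tofu $0.0038.
Take 2 servings of sweet potato: +786.0 mg potassium for $1.20 (total $1.20, still need 171.0 mg).
Take 0.557 servings of broccoli: +171.0 mg potassium for $0.31 (total $1.51, still need 0.0 mg).
Greedy by cheapest-per-mg is optimal for a single linear constraint, so the minimum cost is $1.51.

$1.51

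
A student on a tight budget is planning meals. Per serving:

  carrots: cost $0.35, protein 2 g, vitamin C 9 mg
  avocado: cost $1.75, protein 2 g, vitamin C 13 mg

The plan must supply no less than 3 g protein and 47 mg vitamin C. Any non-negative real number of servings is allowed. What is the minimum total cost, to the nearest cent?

Minimising a linear cost over {protein ≥ 3, vitamin C ≥ 47, servings ≥ 0} — the optimum is at a vertex, using one or two foods.
carrots only: max(3/2, 47/9) = 5.222 servings → $1.83.
avocado only: max(3/2, 47/13) = 3.615 servings → $6.33.
carrots + avocado: intersection lies outside the first quadrant.
So the least-cost plan costs $1.83.

$1.83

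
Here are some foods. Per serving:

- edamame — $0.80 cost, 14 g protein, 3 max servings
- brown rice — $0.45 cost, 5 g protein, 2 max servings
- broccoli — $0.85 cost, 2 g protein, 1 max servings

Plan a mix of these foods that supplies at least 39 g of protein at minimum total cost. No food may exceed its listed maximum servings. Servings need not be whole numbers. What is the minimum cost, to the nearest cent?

Cost per g of protein: edamame $0.0571, brown rice $0.0900, broccoli $0.4250.
Take 2.786 servings of edamame: +39.0 g protein for $2.23 (total $2.23, still need 0.0 g).
Greedy by cheapest-per-g is optimal for a single linear constraint, so the minimum cost is $2.23.

$2.23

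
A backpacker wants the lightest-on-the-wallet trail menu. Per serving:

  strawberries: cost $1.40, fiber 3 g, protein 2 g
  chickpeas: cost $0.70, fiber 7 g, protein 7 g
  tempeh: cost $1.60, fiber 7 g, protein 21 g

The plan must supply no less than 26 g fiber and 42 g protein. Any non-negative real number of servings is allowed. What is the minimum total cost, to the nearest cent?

strawberries only: max(26/3, 42/2) = 21 servings → $29.40.
chickpeas only: max(26/7, 42/7) = 6 servings → $4.20.
tempeh only: max(26/7, 42/21) = 3.714 servings → $5.94.
strawberries + chickpeas with both targets exact would need a negative amount; discard.
strawberries + tempeh with both tight: 5.143 servings and 1.51 servings → $9.62.
chickpeas + tempeh with both tight: 2.571 servings and 1.143 servings → $3.63.
So the least-cost plan costs $3.63.

$3.63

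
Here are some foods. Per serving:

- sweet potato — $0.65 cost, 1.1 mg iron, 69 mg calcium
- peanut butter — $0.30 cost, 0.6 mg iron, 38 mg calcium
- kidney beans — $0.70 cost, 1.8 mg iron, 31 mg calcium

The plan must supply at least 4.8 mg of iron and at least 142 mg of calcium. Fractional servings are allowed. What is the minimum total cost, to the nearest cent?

Compare the cost at each extreme point of the feasible region.
sweet potato only: max(4.8/1.1, 142/69) = 4.364 servings → $2.84.
peanut butter only: max(4.8/0.6, 142/38) = 8 servings → $2.40.
kidney beans only: max(4.8/1.8, 142/31) = 4.581 servings → $3.21.
sweet potato + peanut butter: the both-tight solution has a negative serving — not a feasible corner.
sweet potato + kidney beans with both tight: 1.185 servings and 1.942 servings → $2.13.
peanut butter + kidney beans with both tight: 2.145 servings and 1.952 servings → $2.01.
Cheapest feasible corner: $2.01.

$2.01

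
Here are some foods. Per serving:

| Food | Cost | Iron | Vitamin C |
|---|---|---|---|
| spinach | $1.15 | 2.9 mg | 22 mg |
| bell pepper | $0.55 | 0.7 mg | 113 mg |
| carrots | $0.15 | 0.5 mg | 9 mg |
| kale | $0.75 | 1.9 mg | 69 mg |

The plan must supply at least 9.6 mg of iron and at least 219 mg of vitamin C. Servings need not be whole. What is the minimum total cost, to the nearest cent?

$3.04

An LP optimum is at a vertex; with two nutrient constraints at most two foods are used. Check each candidate.
spinach only: max(9.6/2.9, 219/22) = 9.955 servings → $11.45.
bell pepper only: max(9.6/0.7, 219/113) = 13.71 servings → $7.54.
carrots only: max(9.6/0.5, 219/9) = 24.33 servings → $3.65.
kale only: max(9.6/1.9, 219/69) = 5.053 servings → $3.79.
spinach + bell pepper with both tight: 2.983 servings and 1.357 servings → $4.18.
spinach + carrots: intersection lies outside the first quadrant.
spinach + kale with both tight: 1.556 servings and 2.678 servings → $3.80.
bell pepper + carrots with both tight: 0.4602 servings and 18.56 servings → $3.04.
bell pepper + kale with both targets exact would need a negative amount; discard.
carrots + kale with both tight: 14.16 servings and 1.328 servings → $3.12.
So the least-cost plan costs $3.04.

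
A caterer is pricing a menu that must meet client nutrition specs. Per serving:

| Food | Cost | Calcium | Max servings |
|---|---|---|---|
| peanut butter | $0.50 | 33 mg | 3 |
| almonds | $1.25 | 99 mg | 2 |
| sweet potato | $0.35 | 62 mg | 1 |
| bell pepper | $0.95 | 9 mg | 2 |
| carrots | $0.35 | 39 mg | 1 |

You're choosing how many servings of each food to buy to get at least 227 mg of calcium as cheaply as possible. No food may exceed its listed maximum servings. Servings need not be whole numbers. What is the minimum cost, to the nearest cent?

$2.29

Cost per mg of calcium: sweet potato $0.0056, carrots $0.0090, almonds $0.0126, peanut butter $0.0152, bell pepper $0.1056.
Take 1 serving of sweet potato: +62.0 mg calcium for $0.35 (total $0.35, still need 165.0 mg).
Take 1 serving of carrots: +39.0 mg calcium for $0.35 (total $0.70, still need 126.0 mg).
Take 1.273 servings of almonds: +126.0 mg calcium for $1.59 (total $2.29, still need 0.0 mg).
Filling from the cheapest source first is optimal under one linear minimum: $2.29.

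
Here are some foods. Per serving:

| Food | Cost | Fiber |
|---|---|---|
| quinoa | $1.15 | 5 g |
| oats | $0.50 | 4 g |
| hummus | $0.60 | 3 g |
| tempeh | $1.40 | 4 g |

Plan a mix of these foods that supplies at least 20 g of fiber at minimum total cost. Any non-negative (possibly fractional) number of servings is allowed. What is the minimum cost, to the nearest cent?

$2.50

Cost per g of fiber: oats $0.1250, hummus $0.2000, quinoa $0.2300, tempeh $0.3500.
With no serving limits, use only oats: 20 g / 4 g = 5 servings × $0.50 = $2.50.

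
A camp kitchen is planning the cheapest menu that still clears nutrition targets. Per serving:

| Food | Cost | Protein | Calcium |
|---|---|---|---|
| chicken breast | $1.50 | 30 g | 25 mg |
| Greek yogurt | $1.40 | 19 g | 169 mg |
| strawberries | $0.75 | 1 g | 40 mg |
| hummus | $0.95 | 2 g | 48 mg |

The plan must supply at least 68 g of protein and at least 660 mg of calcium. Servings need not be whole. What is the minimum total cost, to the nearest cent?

$5.47

With two linear requirements the optimum uses one or two foods; enumerate the corners.
chicken breast only: max(68/30, 660/25) = 26.4 servings → $39.60.
Greek yogurt only: max(68/19, 660/169) = 3.905 servings → $5.47.
strawberries only: max(68/1, 660/40) = 68 servings → $51.00.
hummus only: max(68/2, 660/48) = 34 servings → $32.30.
chicken breast + Greek yogurt: intersection lies outside the first quadrant.
chicken breast + strawberries with both tight: 1.753 servings and 15.4 servings → $14.18.
chicken breast + hummus with both tight: 1.399 servings and 13.02 servings → $14.47.
Greek yogurt + strawberries with both tight: 3.486 servings and 1.773 servings → $6.21.
Greek yogurt + hummus with both tight: 3.387 servings and 1.826 servings → $6.48.
strawberries + hummus with both targets exact would need a negative amount; discard.
The minimum over all feasible corners is $5.47.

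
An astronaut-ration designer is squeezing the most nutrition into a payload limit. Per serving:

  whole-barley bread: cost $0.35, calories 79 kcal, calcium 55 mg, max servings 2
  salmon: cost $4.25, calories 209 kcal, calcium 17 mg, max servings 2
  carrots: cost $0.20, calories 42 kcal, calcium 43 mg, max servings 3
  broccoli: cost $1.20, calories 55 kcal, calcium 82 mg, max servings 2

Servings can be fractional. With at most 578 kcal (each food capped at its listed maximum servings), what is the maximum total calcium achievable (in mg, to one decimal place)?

Calcium per kcal: broccoli 1.491, carrots 1.024, whole-barley bread 0.6962, salmon 0.08134.
Take 2 servings of broccoli: uses 110 kcal, +164.0 mg calcium (running total 164.0 mg).
Take 3 servings of carrots: uses 126 kcal, +129.0 mg calcium (running total 293.0 mg).
Take 2 servings of whole-barley bread: uses 158 kcal, +110.0 mg calcium (running total 403.0 mg).
Take 0.8804 servings of salmon: uses 184 kcal, +15.0 mg calcium (running total 418.0 mg).
Filling greedily by calcium-per-kcal is optimal for one linear limit, giving 418.0 mg.

418.0 mg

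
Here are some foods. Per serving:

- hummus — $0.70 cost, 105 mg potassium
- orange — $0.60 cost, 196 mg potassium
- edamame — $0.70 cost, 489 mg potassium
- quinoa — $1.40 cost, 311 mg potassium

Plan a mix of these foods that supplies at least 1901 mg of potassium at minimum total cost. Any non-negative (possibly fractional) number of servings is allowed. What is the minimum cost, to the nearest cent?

Cost per mg of potassium: edamame $0.0014, orange $0.0031, quinoa $0.0045, hummus $0.0067.
With no serving limits, use only edamame: 1901 mg / 489 mg = 3.888 servings × $0.70 = $2.72.

$2.72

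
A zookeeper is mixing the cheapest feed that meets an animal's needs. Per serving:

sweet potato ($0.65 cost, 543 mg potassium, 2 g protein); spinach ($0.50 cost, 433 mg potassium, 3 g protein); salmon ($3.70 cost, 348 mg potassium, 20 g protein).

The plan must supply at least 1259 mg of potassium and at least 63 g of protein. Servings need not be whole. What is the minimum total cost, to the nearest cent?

Check every corner: each single food scaled to meet both minima, and each pair solved so both constraints bind.
sweet potato only: max(1259/543, 63/2) = 31.5 servings → $20.48.
spinach only: max(1259/433, 63/3) = 21 servings → $10.50.
salmon only: max(1259/348, 63/20) = 3.618 servings → $13.39.
sweet potato + spinach with both targets exact would need a negative amount; discard.
sweet potato + salmon with both tight: 0.3203 servings and 3.118 servings → $11.74.
spinach + salmon with both tight: 0.4275 servings and 3.086 servings → $11.63.
Cheapest feasible corner: $10.50.

$10.50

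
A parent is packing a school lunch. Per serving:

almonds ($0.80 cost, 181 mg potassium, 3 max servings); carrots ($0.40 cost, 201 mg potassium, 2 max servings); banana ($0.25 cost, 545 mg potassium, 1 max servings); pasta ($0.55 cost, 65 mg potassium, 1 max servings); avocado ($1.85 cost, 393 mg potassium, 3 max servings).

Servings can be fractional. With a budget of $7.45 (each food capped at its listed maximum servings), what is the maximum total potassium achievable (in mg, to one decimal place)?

Potassium per dollar: banana 2180, carrots 502.5, almonds 226.2, avocado 212.4, pasta 118.2.
Take 1 serving of banana: spends $0.25, +545.0 mg potassium (running total 545.0 mg).
Take 2 servings of carrots: spends $0.80, +402.0 mg potassium (running total 947.0 mg).
Take 3 servings of almonds: spends $2.40, +543.0 mg potassium (running total 1490.0 mg).
Take 2.162 servings of avocado: spends $4.00, +849.7 mg potassium (running total 2339.7 mg).
Greedy by best ratio exhausts the cost allowance optimally: 2339.7 mg.

2339.7 mg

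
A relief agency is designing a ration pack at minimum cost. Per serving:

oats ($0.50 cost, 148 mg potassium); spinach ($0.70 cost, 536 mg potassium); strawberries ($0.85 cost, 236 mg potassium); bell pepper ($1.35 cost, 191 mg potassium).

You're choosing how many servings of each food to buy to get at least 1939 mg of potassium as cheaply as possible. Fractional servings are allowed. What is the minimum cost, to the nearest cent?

Cost per mg of potassium: spinach $0.0013, oats $0.0034, strawberries $0.0036, bell pepper $0.0071.
With no serving limits, use only spinach: 1939 mg / 536 mg = 3.618 servings × $0.70 = $2.53.

$2.53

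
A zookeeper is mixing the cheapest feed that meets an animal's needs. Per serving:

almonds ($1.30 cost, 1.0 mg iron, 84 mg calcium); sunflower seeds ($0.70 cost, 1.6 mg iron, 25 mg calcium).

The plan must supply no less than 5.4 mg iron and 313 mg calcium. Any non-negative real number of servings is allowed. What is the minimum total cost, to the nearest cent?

With two linear requirements the optimum uses one or two foods; enumerate the corners.
almonds only: max(5.4/1.0, 313/84) = 5.4 servings → $7.02.
sunflower seeds only: max(5.4/1.6, 313/25) = 12.52 servings → $8.76.
almonds + sunflower seeds with both tight: 3.344 servings and 1.285 servings → $5.25.
Cheapest feasible corner: $5.25.

$5.25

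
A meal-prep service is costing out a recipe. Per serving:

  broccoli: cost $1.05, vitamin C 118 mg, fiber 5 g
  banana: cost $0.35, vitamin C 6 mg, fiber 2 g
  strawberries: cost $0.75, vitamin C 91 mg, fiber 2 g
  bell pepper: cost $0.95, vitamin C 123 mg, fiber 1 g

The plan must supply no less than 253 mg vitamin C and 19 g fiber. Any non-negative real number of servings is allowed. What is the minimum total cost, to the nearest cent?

$3.66

broccoli only: max(253/118, 19/5) = 3.8 servings → $3.99.
banana only: max(253/6, 19/2) = 42.17 servings → $14.76.
strawberries only: max(253/91, 19/2) = 9.5 servings → $7.12.
bell pepper only: max(253/123, 19/1) = 19 servings → $18.05.
broccoli + banana with both tight: 1.903 servings and 4.743 servings → $3.66.
broccoli + strawberries: intersection lies outside the first quadrant.
broccoli + bell pepper: the both-tight solution has a negative serving — not a feasible corner.
banana + strawberries with both tight: 7.194 servings and 2.306 servings → $4.25.
banana + bell pepper with both tight: 8.683 servings and 1.633 servings → $4.59.
strawberries + bell pepper with both targets exact would need a negative amount; discard.
Cheapest feasible corner: $3.66.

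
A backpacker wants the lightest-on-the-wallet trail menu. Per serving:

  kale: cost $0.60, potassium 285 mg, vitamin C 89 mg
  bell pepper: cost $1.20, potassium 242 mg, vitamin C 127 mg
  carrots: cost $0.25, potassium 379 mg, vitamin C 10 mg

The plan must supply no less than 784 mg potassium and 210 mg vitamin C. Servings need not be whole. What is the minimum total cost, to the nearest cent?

Compare the cost at each extreme point of the feasible region.
kale only: max(784/285, 210/89) = 2.751 servings → $1.65.
bell pepper only: max(784/242, 210/127) = 3.24 servings → $3.89.
carrots only: max(784/379, 210/10) = 21 servings → $5.25.
kale + bell pepper: the both-tight solution has a negative serving — not a feasible corner.
kale + carrots with both tight: 2.323 servings and 0.3214 servings → $1.47.
bell pepper + carrots with both tight: 1.57 servings and 1.066 servings → $2.15.
The minimum over all feasible corners is $1.47.

$1.47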